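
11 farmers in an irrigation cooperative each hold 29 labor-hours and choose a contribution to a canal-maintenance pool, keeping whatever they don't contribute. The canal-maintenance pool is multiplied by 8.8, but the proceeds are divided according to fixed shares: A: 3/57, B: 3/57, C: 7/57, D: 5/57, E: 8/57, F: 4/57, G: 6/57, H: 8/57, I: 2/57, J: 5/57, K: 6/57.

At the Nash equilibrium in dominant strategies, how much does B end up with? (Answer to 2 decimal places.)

Each unit j contributes comes back to j as 8.8 × (j's share), so j prefers to contribute only if that share exceeds 1/8.8 = 0.1136; otherwise keeping the unit dominates.
C, E and H are above the threshold, contributing 29 each; the remaining 8 contribute 0. Total contributed: 87.
B keeps 29 and receives 8.8 × 87 × 3/57 = 40.29 from the canal-maintenance pool, for a payoff of 69.29.

69.29 labor-hours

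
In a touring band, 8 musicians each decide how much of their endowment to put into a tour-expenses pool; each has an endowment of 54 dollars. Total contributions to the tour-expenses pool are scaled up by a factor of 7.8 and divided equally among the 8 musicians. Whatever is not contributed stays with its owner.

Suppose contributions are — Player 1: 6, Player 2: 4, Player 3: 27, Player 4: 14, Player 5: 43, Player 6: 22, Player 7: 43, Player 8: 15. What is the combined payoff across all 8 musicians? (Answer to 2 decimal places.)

1615.20 dollars

Total contributed: 6 + 4 + 27 + 14 + 43 + 22 + 43 + 15 = 174; total kept: 8 × 54 − 174 = 258.
The tour-expenses pool pays out 7.8 × 174 = 1357.20 in aggregate.
Group total = 258 + 1357.20 = 1615.20.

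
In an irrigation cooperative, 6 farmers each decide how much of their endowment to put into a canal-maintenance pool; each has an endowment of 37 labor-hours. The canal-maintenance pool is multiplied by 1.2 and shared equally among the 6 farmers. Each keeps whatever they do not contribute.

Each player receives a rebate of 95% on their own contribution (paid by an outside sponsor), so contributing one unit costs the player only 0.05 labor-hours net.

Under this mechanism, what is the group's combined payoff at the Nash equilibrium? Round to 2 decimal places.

With the mechanism, a contributed unit returns (1.2/6) / 0.05 = 4.0000 per unit of net cost to the contributor — now above 1 — so contributing fully is weakly dominant for every player.
At the Nash equilibrium everyone contributes 37. Group total payoff = 6 × (37 × 0.95 + 1.2 × 37) = 477.30.

477.30 labor-hours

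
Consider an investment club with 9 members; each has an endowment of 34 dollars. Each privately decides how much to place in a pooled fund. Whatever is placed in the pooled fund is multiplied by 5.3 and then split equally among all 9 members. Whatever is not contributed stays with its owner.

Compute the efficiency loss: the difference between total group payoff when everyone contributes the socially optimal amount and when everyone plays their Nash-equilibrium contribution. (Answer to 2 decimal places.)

Each contributed unit returns 5.3/9 = 0.5889 to its contributor — below 1 — so contributing 0 is dominant for every player. At the Nash equilibrium everyone keeps their 34, and the group total is 9 × 34 = 306.
Each contributed unit returns 5.300 to the group as a whole (0.5889 to each of 9 players), which exceeds 1, so the social optimum is full contribution: group total = 5.300 × 306 = 1621.80.
Efficiency loss = 1621.80 − 306 = 1315.80.

1315.80 dollars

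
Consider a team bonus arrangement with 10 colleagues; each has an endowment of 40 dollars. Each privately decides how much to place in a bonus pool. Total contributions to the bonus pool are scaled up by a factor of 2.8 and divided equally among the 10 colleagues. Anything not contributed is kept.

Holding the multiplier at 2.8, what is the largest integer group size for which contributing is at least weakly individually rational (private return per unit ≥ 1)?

2

Private return per unit is 2.8/(group size), which is ≥ 1 whenever the group size is ≤ 2.8.
The largest such integer is 2.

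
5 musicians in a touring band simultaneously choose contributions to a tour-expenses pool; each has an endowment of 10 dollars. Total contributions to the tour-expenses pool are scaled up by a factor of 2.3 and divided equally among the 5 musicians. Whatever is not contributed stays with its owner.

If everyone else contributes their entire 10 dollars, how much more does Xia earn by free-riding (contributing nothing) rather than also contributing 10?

5.40 dollars

Switching from a contribution of 10 to 0 lets Xia keep an extra 10 dollars, but lowers the tour-expenses pool by 10, which costs Xia their own share of that drop: 2.3/5 × 10 = 4.60.
Net gain = 10 − 4.60 = 5.40. The private return per contributed unit (0.4600) is below 1, so free-riding is indeed the best response regardless of what the others do.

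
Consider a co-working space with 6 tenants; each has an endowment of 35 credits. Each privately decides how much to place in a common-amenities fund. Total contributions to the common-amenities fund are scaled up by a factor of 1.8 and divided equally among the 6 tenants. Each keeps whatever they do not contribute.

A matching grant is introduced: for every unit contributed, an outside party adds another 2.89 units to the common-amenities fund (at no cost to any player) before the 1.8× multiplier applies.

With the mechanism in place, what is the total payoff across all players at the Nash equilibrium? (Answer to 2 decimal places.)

Under the mechanism each unit contributed yields 1.8 × 3.89 / 6 = 1.1670 back to its contributor per unit of net cost, which exceeds 1, making full contribution the dominant choice for everyone.
At the Nash equilibrium everyone contributes 35. Group total payoff = 1.8 × 3.89 × 210 = 1470.42.

1470.42 credits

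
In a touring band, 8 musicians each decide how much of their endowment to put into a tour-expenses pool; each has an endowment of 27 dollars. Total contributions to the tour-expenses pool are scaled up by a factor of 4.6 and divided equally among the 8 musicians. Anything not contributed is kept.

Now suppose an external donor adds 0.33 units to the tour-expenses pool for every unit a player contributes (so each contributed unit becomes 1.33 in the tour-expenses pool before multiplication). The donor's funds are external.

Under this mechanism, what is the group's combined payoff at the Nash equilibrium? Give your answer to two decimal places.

216.00 dollars

The effective private return is 4.6 × 1.33 / 8 = 0.7648, which is still under 1, so the mechanism doesn't change anyone's dominant strategy: zero contribution.
Everyone keeps their endowment and the group total is 8 × 27 = 216.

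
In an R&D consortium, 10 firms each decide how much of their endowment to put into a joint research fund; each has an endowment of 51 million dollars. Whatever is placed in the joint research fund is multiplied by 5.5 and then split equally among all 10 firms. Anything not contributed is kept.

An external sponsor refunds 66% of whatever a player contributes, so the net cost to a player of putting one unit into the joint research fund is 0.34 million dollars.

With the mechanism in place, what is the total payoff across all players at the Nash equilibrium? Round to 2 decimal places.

Under the mechanism each unit contributed yields (5.5/10) / 0.34 = 1.6176 back to its contributor per unit of net cost, which exceeds 1, making full contribution the dominant choice for everyone.
At the Nash equilibrium everyone contributes 51. Group total payoff = 10 × (51 × 0.66 + 5.5 × 51) = 3141.60.

3141.60 million dollars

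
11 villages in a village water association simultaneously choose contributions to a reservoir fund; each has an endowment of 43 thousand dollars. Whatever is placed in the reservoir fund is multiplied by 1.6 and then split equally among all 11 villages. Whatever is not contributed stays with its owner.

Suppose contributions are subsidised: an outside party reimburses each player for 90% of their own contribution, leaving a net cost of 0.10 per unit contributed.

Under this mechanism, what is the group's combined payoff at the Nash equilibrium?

1182.50 thousand dollars

Under the mechanism each unit contributed yields (1.6/11) / 0.10 = 1.4545 back to its contributor per unit of net cost, which exceeds 1, making full contribution the dominant choice for everyone.
At the Nash equilibrium everyone contributes 43. Group total payoff = 11 × (43 × 0.90 + 1.6 × 43) = 1182.50.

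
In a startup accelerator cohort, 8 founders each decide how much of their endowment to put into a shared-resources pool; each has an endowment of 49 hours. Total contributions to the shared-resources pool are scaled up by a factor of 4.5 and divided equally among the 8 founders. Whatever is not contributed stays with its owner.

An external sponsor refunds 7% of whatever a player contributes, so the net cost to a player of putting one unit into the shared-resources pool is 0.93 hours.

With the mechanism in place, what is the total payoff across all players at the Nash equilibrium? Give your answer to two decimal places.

392.00 hours

With the mechanism, a contributed unit returns (4.5/8) / 0.93 = 0.6048 per unit of net cost — still below 1 — so contributing 0 remains dominant for every player.
Everyone keeps their endowment and the group total is 8 × 49 = 392.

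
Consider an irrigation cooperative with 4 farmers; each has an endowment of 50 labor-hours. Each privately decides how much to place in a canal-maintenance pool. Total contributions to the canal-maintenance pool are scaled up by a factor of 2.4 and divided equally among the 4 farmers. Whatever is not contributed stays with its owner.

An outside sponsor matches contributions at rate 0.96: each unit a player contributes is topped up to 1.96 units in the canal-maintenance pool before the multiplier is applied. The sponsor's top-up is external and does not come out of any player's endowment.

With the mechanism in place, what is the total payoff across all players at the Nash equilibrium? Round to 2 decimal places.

The effective private return per unit is now 2.4 × 1.96 / 4 = 1.1760 > 1, so every player's dominant strategy flips to full contribution.
So the Nash equilibrium is full contribution by all 4; the group earns 2.4 × 1.96 × 200 = 940.80.

940.80 labor-hours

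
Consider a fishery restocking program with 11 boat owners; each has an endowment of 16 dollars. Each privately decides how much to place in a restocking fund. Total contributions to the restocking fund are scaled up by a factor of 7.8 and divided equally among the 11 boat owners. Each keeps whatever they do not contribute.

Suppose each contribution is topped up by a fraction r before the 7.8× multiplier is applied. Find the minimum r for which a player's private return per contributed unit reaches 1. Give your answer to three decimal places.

0.410

With matching at rate r, one contributed unit becomes (1 + r) in the restocking fund and returns 7.8 × (1 + r) / 11 to the contributor.
Setting this equal to 1: 1 + r = 11/7.8 = 1.4103.
So the minimum matching rate is r = 1.4103 − 1 = 0.410.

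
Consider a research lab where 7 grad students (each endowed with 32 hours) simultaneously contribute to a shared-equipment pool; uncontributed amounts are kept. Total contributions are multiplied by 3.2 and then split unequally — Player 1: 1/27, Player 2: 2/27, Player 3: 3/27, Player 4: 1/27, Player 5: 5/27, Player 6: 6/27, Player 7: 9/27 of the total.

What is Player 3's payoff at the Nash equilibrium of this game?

43.38 hours

For player j, contributing a unit is worthwhile iff 3.2 × (j's share) ≥ 1, i.e. iff j's share is at least 0.3125.
Player 7 alone (share 9/27) is above the threshold, contributing 32; the remaining 6 contribute 0. Total contributed: 32.
Player 3 keeps 32 and receives 3.2 × 32 × 3/27 = 11.38 from the shared-equipment pool, for a payoff of 43.38.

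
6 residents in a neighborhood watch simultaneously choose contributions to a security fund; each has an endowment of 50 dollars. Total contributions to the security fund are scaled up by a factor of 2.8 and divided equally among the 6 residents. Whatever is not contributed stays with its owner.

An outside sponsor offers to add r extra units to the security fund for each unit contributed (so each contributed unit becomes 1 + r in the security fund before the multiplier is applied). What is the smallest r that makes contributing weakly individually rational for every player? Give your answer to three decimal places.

1.143

With matching at rate r, one contributed unit becomes (1 + r) in the security fund and returns 2.8 × (1 + r) / 6 to the contributor.
Setting this equal to 1: 1 + r = 6/2.8 = 2.1429.
So the minimum matching rate is r = 2.1429 − 1 = 1.143.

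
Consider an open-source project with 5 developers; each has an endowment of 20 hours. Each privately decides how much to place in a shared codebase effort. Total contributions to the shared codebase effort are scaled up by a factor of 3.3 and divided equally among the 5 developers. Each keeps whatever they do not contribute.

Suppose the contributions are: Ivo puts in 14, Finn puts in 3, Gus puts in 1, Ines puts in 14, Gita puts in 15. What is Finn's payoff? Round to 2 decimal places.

48.02 hours

Total contributed: 14 + 3 + 1 + 14 + 15 = 47.
Each receives 3.3 × 47 / 5 = 31.02 from the shared codebase effort.
Finn keeps 20 − 3 = 17, so Finn's payoff is 17 + 31.02 = 48.02.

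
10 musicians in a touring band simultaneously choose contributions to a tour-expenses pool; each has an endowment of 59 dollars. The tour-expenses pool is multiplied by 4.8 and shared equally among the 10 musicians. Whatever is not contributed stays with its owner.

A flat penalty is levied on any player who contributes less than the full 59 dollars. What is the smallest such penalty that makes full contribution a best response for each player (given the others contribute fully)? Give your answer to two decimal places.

30.68 dollars

Given the others contribute fully, the best deviation is to contribute 0 (any partial contribution still incurs the fine and gives up units whose private return 0.4800 is below 1).
Deviating from 59 to 0 saves 59 dollars but forfeits the deviator's share of the drop in the tour-expenses pool: 4.8/10 × 59 = 28.32.
So the deviation gain is 59 − 28.32 = 30.68, and the fine must be at least 30.68 dollars to wipe it out.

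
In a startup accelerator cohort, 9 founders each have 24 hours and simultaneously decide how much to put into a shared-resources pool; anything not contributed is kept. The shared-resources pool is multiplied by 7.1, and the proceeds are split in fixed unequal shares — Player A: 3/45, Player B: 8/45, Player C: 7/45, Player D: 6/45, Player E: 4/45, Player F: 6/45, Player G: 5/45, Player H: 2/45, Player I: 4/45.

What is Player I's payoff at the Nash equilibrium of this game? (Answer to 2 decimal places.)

54.29 hours

Each unit j contributes comes back to j as 7.1 × (j's share), so j prefers to contribute only if that share exceeds 1/7.1 = 0.1408; otherwise keeping the unit dominates.
Player B and Player C clear that bar, contributing 24 each; the remaining 7 contribute 0. Total contributed: 48.
Player I keeps 24 and receives 7.1 × 48 × 4/45 = 30.29 from the shared-resources pool, for a payoff of 54.29.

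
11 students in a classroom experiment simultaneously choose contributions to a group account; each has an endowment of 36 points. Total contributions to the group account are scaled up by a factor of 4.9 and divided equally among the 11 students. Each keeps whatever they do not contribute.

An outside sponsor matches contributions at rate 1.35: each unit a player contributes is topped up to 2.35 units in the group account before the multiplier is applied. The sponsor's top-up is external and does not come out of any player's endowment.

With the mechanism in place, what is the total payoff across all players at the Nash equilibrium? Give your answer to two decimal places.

4559.94 points

The effective private return per unit is now 4.9 × 2.35 / 11 = 1.0468 > 1, so every player's dominant strategy flips to full contribution.
At the Nash equilibrium everyone contributes 36. Group total payoff = 4.9 × 2.35 × 396 = 4559.94.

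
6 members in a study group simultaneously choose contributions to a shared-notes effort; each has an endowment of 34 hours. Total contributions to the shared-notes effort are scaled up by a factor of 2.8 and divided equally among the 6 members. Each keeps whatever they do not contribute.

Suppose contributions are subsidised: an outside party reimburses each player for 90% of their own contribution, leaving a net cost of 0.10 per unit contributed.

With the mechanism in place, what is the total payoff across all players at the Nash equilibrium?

754.80 hours

The effective private return per unit is now (2.8/6) / 0.10 = 4.6667 > 1, so every player's dominant strategy flips to full contribution.
So the Nash equilibrium is full contribution by all 6; the group earns 6 × (34 × 0.90 + 2.8 × 34) = 754.80.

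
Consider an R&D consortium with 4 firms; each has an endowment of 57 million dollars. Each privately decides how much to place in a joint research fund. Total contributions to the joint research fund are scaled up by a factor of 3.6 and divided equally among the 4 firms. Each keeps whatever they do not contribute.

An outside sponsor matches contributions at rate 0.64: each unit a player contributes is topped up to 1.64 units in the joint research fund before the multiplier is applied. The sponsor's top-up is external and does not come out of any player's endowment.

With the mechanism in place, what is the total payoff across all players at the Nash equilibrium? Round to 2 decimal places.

The effective private return per unit is now 3.6 × 1.64 / 4 = 1.4760 > 1, so every player's dominant strategy flips to full contribution.
So the Nash equilibrium is full contribution by all 4; the group earns 3.6 × 1.64 × 228 = 1346.11.

1346.11 million dollars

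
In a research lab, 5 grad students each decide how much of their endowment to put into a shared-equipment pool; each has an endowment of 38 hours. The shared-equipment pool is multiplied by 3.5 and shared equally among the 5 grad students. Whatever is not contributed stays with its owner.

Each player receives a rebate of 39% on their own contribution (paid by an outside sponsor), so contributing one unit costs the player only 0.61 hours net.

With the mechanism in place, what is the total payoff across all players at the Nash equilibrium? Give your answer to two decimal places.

739.10 hours

The effective private return per unit is now (3.5/5) / 0.61 = 1.1475 > 1, so every player's dominant strategy flips to full contribution.
So the Nash equilibrium is full contribution by all 5; the group earns 5 × (38 × 0.39 + 3.5 × 38) = 739.10.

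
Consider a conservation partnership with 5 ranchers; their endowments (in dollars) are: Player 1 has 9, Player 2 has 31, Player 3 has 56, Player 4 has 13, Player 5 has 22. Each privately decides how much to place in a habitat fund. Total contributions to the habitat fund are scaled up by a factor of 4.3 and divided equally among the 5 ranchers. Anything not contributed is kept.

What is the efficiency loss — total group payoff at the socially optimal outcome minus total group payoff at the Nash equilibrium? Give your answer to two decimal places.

The private return per contributed unit is 4.3/5 = 0.8600 < 1 for every player regardless of endowment, so the Nash equilibrium is zero contribution and the group total is Σ E_j = 9 + 31 + 56 + 13 + 22 = 131.
Each contributed unit returns 4.300 to the group, so the social optimum is full contribution by everyone: group total = 4.300 × 131 = 563.30.
Efficiency loss = (4.300 − 1) × 131 = 432.30.

432.30 dollars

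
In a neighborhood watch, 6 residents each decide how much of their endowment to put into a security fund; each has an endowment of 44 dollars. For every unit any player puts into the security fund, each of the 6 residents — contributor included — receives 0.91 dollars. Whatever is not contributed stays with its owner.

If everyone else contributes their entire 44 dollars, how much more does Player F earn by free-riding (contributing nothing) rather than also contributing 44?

Switching from a contribution of 44 to 0 lets Player F keep an extra 44 dollars, but lowers the security fund by 44, which costs Player F their own share of that drop: 0.91 × 44 = 40.04.
Net gain = 44 − 40.04 = 3.96. The private return per contributed unit (0.91) is below 1, so free-riding is indeed the best response regardless of what the others do.

3.96 dollars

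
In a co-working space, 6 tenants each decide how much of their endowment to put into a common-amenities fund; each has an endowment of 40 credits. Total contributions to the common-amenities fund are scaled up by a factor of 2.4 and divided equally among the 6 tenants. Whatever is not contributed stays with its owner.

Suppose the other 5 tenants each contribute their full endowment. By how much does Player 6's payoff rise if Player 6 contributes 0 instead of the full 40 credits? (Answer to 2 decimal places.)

Switching from a contribution of 40 to 0 lets Player 6 keep an extra 40 credits, but lowers the common-amenities fund by 40, which costs Player 6 their own share of that drop: 2.4/6 × 40 = 16.00.
Net gain = 40 − 16.00 = 24.00. The private return per contributed unit (0.4000) is below 1, so free-riding is indeed the best response regardless of what the others do.

24.00 credits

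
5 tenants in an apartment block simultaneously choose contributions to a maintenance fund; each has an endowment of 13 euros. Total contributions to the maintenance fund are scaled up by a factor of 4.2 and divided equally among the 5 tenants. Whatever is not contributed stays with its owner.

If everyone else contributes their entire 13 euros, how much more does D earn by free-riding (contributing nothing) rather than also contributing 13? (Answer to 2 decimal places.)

2.08 euros

Switching from a contribution of 13 to 0 lets D keep an extra 13 euros, but lowers the maintenance fund by 13, which costs D their own share of that drop: 4.2/5 × 13 = 10.92.
Net gain = 13 − 10.92 = 2.08. The private return per contributed unit (0.8400) is below 1, so free-riding is indeed the best response regardless of what the others do.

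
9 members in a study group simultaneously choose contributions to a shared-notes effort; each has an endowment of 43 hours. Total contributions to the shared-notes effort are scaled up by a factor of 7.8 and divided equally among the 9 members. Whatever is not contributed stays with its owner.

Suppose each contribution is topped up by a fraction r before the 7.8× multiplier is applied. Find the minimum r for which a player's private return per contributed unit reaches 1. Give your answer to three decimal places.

0.154

With matching at rate r, one contributed unit becomes (1 + r) in the shared-notes effort and returns 7.8 × (1 + r) / 9 to the contributor.
Setting this equal to 1: 1 + r = 9/7.8 = 1.1538.
So the minimum matching rate is r = 1.1538 − 1 = 0.154.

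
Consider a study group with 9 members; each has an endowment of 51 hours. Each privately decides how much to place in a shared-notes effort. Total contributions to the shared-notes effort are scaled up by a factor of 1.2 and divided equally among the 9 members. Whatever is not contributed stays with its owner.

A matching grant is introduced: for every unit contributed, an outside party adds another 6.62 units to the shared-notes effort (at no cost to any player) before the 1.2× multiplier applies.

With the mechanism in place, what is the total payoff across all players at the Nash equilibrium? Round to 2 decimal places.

4197.10 hours

Under the mechanism each unit contributed yields 1.2 × 7.62 / 9 = 1.0160 back to its contributor per unit of net cost, which exceeds 1, making full contribution the dominant choice for everyone.
At the Nash equilibrium everyone contributes 51. Group total payoff = 1.2 × 7.62 × 459 = 4197.10.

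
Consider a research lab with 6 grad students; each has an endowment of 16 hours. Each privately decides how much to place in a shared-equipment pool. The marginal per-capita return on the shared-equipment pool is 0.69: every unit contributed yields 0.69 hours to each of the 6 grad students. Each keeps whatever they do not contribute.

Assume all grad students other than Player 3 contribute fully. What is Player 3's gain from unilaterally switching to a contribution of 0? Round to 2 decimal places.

Switching from a contribution of 16 to 0 lets Player 3 keep an extra 16 hours, but lowers the shared-equipment pool by 16, which costs Player 3 their own share of that drop: 0.69 × 16 = 11.04.
Net gain = 16 − 11.04 = 4.96. The private return per contributed unit (0.69) is below 1, so free-riding is indeed the best response regardless of what the others do.

4.96 hours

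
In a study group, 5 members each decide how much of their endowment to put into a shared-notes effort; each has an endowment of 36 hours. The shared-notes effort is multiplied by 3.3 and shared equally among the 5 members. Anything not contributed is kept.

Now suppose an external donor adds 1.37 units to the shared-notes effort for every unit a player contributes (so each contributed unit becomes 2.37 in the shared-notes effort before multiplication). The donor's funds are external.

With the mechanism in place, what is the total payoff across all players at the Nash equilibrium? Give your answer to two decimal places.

Under the mechanism each unit contributed yields 3.3 × 2.37 / 5 = 1.5642 back to its contributor per unit of net cost, which exceeds 1, making full contribution the dominant choice for everyone.
So the Nash equilibrium is full contribution by all 5; the group earns 3.3 × 2.37 × 180 = 1407.78.

1407.78 hours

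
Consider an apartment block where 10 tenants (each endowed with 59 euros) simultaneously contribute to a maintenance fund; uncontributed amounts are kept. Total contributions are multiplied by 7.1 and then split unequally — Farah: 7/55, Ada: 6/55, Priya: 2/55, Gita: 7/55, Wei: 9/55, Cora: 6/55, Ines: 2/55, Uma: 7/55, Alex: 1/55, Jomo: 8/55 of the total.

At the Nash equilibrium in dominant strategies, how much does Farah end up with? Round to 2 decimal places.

Player j's private return per contributed unit is 7.1 × (j's share). Contributing is weakly dominant for j when that share is at least 1/7.1 = 0.1408, and contributing 0 is dominant otherwise.
Wei and Jomo clear that bar, contributing 59 each; the remaining 8 contribute 0. Total contributed: 118.
Farah keeps 59 and receives 7.1 × 118 × 7/55 = 106.63 from the maintenance fund, for a payoff of 165.63.

165.63 euros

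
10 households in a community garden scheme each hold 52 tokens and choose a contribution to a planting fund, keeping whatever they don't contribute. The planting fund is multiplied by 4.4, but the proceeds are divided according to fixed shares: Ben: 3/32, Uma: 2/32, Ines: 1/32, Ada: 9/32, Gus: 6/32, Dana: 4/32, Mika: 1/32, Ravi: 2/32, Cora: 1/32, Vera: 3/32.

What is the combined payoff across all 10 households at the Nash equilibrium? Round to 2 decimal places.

Player j's private return per contributed unit is 4.4 × (j's share). Contributing is weakly dominant for j when that share is at least 1/4.4 = 0.2273, and contributing 0 is dominant otherwise.
The only share above 0.2273 is Ada's 9/32, contributing 52; the remaining 9 contribute 0. Total contributed: 52.
The planting fund pays out 4.4 × 52 = 228.80 in total (split across the unequal shares, but the aggregate is all that matters for the group sum).
The 9 free-riders keep 52 each, adding 468. Group total = 468 + 228.80 = 696.80.

696.80 tokens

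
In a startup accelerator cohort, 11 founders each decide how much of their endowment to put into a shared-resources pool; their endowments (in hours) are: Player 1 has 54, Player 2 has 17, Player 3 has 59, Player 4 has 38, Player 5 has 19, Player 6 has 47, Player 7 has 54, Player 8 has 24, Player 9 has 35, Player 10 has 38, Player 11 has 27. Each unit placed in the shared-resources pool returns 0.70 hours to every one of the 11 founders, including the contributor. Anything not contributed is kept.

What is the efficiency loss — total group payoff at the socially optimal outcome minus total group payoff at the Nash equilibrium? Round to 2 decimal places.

The private return per contributed unit is 0.70 < 1 for everyone, so the Nash equilibrium is zero contribution and the group total is Σ E_j = 54 + 17 + 59 + 38 + 19 + 47 + 54 + 24 + 35 + 38 + 27 = 412.
Each contributed unit returns 7.700 to the group, so the social optimum is full contribution by everyone: group total = 7.700 × 412 = 3172.40.
Efficiency loss = (7.700 − 1) × 412 = 2760.40.

2760.40 hours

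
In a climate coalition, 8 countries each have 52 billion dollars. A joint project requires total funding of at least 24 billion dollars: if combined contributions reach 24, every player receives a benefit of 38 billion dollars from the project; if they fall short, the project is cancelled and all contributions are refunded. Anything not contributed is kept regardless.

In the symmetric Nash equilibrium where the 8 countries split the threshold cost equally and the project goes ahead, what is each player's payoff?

87 billion dollars

Equal share of the threshold: 24/8 = 3.
At this profile no one gains by cutting their contribution: any cut drops the total below 24, the project is cancelled, contributions are refunded, and the deviator ends with 52, which is less than 52 − 3 + 38 = 87. Contributing more than 3 just wastes the excess. So contributing exactly 3 is a best response.
Each player's payoff: 52 − 3 + 38 = 87.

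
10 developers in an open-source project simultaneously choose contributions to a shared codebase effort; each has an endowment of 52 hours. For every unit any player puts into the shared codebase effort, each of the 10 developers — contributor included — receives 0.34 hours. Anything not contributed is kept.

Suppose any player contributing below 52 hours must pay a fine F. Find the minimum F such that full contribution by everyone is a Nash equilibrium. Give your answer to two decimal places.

34.32 hours

Given the others contribute fully, the best deviation is to contribute 0 (any partial contribution still incurs the fine and gives up units whose private return 0.34 is below 1).
Deviating from 52 to 0 saves 52 hours but forfeits the deviator's share of the drop in the shared codebase effort: 0.34 × 52 = 17.68.
So the deviation gain is 52 − 17.68 = 34.32, and the fine must be at least 34.32 hours to wipe it out.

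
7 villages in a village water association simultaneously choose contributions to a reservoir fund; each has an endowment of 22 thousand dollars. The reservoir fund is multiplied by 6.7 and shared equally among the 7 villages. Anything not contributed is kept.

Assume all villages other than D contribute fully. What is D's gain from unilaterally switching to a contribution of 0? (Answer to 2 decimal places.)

Switching from a contribution of 22 to 0 lets D keep an extra 22 thousand dollars, but lowers the reservoir fund by 22, which costs D their own share of that drop: 6.7/7 × 22 = 21.06.
Net gain = 22 − 21.06 = 0.94. The private return per contributed unit (0.9571) is below 1, so free-riding is indeed the best response regardless of what the others do.

0.94 thousand dollars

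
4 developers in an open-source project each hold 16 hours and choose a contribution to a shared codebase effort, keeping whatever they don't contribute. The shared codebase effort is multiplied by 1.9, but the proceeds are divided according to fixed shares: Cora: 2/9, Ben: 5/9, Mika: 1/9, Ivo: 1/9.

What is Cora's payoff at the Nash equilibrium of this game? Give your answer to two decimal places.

22.76 hours

A player with share s gets back 1.9·s per unit contributed, so full contribution is dominant for anyone with s > 1/1.9 = 0.5263 and zero contribution is dominant for anyone below.
Only Ben (5/9) clears that bar, contributing 16; the remaining 3 contribute 0. Total contributed: 16.
Cora keeps 16 and receives 1.9 × 16 × 2/9 = 6.76 from the shared codebase effort, for a payoff of 22.76.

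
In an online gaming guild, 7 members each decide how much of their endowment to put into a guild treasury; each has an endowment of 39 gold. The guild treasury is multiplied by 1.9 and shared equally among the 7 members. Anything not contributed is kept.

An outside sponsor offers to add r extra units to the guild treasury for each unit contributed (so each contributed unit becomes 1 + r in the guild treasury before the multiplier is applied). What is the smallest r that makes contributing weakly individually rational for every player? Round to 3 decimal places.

2.684

With matching at rate r, one contributed unit becomes (1 + r) in the guild treasury and returns 1.9 × (1 + r) / 7 to the contributor.
Setting this equal to 1: 1 + r = 7/1.9 = 3.6842.
So the minimum matching rate is r = 3.6842 − 1 = 2.684.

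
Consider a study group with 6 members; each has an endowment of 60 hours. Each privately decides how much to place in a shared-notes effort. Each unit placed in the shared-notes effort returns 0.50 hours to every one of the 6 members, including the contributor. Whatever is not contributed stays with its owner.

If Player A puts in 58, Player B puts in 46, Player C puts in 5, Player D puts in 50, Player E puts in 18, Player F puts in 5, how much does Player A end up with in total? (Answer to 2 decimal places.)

Total contributed: 58 + 46 + 5 + 50 + 18 + 5 = 182.
Each receives 0.50 × 182 = 91.00 from the shared-notes effort.
Player A keeps 60 − 58 = 2, so Player A's payoff is 2 + 91.00 = 93.00.

93.00 hours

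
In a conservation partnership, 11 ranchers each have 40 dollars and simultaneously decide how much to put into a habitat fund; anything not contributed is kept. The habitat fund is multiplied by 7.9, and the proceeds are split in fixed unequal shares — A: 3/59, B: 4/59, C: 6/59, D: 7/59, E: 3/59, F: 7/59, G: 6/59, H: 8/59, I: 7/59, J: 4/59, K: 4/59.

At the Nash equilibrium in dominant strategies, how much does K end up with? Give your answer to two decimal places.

61.42 dollars

A player with share s gets back 7.9·s per unit contributed, so full contribution is dominant for anyone with s > 1/7.9 = 0.1266 and zero contribution is dominant for anyone below.
Only H (8/59) clears that bar, contributing 40; the remaining 10 contribute 0. Total contributed: 40.
K keeps 40 and receives 7.9 × 40 × 4/59 = 21.42 from the habitat fund, for a payoff of 61.42.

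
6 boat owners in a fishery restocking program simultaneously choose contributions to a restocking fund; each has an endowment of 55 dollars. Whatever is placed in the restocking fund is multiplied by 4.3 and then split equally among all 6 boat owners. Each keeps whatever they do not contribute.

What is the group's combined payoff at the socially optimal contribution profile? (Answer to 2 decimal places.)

1419.00 dollars

Each contributed unit returns 4.300 to the group as a whole (0.7167 to each of 6 players), which exceeds 1, so the social optimum is full contribution: group total = 4.300 × 330 = 1419.00.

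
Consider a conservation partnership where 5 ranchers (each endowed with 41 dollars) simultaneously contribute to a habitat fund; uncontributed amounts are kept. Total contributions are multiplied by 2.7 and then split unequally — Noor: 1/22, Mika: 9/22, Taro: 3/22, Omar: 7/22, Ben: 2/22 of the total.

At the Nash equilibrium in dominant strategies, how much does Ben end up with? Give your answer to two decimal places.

51.06 dollars

Player j's private return per contributed unit is 2.7 × (j's share). Contributing is weakly dominant for j when that share is at least 1/2.7 = 0.3704, and contributing 0 is dominant otherwise.
Only Mika (9/22) clears that bar, contributing 41; the remaining 4 contribute 0. Total contributed: 41.
Ben keeps 41 and receives 2.7 × 41 × 2/22 = 10.06 from the habitat fund, for a payoff of 51.06.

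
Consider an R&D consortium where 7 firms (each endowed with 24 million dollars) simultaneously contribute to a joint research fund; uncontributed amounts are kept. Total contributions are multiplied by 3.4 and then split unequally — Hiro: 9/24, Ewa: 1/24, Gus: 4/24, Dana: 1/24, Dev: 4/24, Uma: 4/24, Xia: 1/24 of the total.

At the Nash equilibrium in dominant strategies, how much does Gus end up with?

Each unit j contributes comes back to j as 3.4 × (j's share), so j prefers to contribute only if that share exceeds 1/3.4 = 0.2941; otherwise keeping the unit dominates.
Hiro alone (share 9/24) is above the threshold, contributing 24; the remaining 6 contribute 0. Total contributed: 24.
Gus keeps 24 and receives 3.4 × 24 × 4/24 = 13.60 from the joint research fund, for a payoff of 37.60.

37.60 million dollars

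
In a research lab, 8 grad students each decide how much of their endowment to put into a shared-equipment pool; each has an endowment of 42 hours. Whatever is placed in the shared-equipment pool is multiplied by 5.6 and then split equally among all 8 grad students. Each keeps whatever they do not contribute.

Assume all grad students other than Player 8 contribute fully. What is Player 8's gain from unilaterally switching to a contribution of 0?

12.60 hours

Switching from a contribution of 42 to 0 lets Player 8 keep an extra 42 hours, but lowers the shared-equipment pool by 42, which costs Player 8 their own share of that drop: 5.6/8 × 42 = 29.40.
Net gain = 42 − 29.40 = 12.60. The private return per contributed unit (0.7000) is below 1, so free-riding is indeed the best response regardless of what the others do.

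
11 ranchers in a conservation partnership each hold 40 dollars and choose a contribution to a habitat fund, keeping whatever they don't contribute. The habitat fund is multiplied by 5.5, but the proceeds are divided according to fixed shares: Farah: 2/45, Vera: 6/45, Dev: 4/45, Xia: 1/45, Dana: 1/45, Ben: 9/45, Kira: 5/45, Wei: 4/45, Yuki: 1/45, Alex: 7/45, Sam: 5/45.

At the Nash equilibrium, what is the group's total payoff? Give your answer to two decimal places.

620.00 dollars

For player j, contributing a unit is worthwhile iff 5.5 × (j's share) ≥ 1, i.e. iff j's share is at least 0.1818.
Only Ben (9/45) clears that bar, contributing 40; the remaining 10 contribute 0. Total contributed: 40.
The habitat fund pays out 5.5 × 40 = 220.00 in total (split across the unequal shares, but the aggregate is all that matters for the group sum).
The 10 free-riders keep 40 each, adding 400. Group total = 400 + 220.00 = 620.00.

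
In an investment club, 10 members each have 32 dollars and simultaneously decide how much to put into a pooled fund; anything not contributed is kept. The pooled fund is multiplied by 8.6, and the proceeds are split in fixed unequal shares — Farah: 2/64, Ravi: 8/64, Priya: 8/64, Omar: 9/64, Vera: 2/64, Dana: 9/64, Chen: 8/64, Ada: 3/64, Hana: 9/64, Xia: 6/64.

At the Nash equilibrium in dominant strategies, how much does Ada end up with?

For player j, contributing a unit is worthwhile iff 8.6 × (j's share) ≥ 1, i.e. iff j's share is at least 0.1163.
Ravi, Priya, Omar, Dana, Chen and Hana are above the threshold, contributing 32 each; the remaining 4 contribute 0. Total contributed: 192.
Ada keeps 32 and receives 8.6 × 192 × 3/64 = 77.40 from the pooled fund, for a payoff of 109.40.

109.40 dollars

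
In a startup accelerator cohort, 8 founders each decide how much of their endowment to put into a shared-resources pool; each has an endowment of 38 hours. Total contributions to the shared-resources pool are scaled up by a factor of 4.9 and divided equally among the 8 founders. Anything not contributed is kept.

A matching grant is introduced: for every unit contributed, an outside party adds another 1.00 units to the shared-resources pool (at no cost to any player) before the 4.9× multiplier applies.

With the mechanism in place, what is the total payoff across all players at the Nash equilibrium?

2979.20 hours

The effective private return per unit is now 4.9 × 2.00 / 8 = 1.2250 > 1, so every player's dominant strategy flips to full contribution.
So the Nash equilibrium is full contribution by all 8; the group earns 4.9 × 2.00 × 304 = 2979.20.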